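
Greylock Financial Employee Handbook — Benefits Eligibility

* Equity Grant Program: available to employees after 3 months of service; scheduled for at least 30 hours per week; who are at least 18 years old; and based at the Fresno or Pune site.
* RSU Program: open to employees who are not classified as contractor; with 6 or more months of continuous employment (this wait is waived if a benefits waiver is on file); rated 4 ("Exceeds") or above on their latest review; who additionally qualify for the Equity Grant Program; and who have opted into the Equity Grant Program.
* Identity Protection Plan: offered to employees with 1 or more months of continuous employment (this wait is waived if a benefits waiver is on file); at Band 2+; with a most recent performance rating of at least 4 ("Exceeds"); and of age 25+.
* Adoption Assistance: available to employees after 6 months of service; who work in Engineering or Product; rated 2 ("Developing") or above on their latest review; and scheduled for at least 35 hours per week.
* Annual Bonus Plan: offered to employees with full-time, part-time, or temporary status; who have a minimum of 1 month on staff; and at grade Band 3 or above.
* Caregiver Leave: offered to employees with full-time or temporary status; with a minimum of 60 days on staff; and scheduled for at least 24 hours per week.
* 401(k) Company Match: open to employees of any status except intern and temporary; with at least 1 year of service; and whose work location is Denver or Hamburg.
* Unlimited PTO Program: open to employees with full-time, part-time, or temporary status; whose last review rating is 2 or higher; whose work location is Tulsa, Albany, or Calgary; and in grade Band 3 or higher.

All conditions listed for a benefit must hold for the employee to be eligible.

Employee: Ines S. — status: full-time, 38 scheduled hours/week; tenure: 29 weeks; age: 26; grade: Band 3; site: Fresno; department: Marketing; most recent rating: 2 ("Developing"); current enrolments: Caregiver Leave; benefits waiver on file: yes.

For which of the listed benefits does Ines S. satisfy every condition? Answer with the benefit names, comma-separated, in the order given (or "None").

Equity Grant Program — service 29 weeks ≥ 3 months (≈90 days) ✓; 38 hrs/wk ≥ 30 ✓; age 26 ≥ 18 ✓; site Fresno ✓ → eligible.
RSU Program — status full-time ✓ (not excluded); benefits waiver on file ✓; rating 2 < 4 ✗ → not eligible.
Identity Protection Plan — benefits waiver on file ✓; grade Band 3 ≥ Band 2 ✓; rating 2 < 4 ✗ → not eligible.
Adoption Assistance — service 29 weeks ≥ 6 months (≈180 days) ✓; dept Marketing ✗ → not eligible.
Annual Bonus Plan — status full-time ✓; service 29 weeks ≥ 1 month (≈30 days) ✓; grade Band 3 ≥ Band 3 ✓ → eligible.
Caregiver Leave — status full-time ✓; service 29 weeks ≥ 60 days ✓; 38 hrs/wk ≥ 24 ✓ → eligible.
401(k) Company Match — status full-time ✓ (not excluded); service 29 weeks < 1 year (≈365 days) ✗ → not eligible.
Unlimited PTO Program — status full-time ✓; rating 2 ≥ 2 ✓; site Fresno ✗ (not Tulsa, Albany, or Calgary) → not eligible.

Equity Grant Program, Annual Bonus Plan, Caregiver Leave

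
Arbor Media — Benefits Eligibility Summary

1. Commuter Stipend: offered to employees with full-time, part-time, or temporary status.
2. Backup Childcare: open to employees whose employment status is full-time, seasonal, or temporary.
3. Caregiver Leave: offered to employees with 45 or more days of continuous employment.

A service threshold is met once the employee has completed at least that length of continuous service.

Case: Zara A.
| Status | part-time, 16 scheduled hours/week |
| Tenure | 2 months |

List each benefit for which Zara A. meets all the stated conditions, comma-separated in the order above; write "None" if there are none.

Commuter Stipend, Caregiver Leave

Commuter Stipend — status part-time ✓ → eligible.
Backup Childcare — status part-time ✗ (requires full-time, seasonal, or temporary) → not eligible.
Caregiver Leave — service 2 months ≥ 45 days ✓ → eligible.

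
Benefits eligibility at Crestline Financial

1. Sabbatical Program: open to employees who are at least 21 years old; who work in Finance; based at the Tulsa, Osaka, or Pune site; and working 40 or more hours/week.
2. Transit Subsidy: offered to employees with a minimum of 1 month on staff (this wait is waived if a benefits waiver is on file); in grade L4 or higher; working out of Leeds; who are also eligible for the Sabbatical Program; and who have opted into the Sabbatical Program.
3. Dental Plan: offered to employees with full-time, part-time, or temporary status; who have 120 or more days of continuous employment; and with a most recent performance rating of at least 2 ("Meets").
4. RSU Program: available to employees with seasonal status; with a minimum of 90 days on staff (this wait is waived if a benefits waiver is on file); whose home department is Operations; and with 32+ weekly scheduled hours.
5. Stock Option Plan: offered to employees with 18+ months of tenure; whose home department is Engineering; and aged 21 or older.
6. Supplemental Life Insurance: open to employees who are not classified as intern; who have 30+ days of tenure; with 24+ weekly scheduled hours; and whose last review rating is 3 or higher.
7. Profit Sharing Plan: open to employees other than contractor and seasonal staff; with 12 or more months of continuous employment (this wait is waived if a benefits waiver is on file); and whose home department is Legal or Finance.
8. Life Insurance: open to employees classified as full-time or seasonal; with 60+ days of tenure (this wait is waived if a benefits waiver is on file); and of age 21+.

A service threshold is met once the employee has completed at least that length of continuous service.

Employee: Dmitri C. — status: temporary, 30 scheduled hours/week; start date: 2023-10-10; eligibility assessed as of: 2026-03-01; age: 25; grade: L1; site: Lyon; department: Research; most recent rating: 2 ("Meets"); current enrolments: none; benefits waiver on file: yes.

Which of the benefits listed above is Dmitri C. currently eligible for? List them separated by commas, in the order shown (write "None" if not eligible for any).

Service from 2023-10-10 to 2026-03-01: 873 days.
Sabbatical Program — age 25 ≥ 21 ✓; dept Research ✗ → not eligible.
Transit Subsidy — benefits waiver on file ✓; grade L1 < L4 ✗ → not eligible.
Dental Plan — status temporary ✓; service 873 days ≥ 120 days ✓; rating 2 ≥ 2 ✓ → eligible.
RSU Program — status temporary ✗ (requires seasonal) → not eligible.
Stock Option Plan — service 873 days ≥ 18 months (≈540 days) ✓; dept Research ✗ → not eligible.
Supplemental Life Insurance — status temporary ✓ (not excluded); service 873 days ≥ 30 days ✓; 30 hrs/wk ≥ 24 ✓; rating 2 < 3 ✗ → not eligible.
Profit Sharing Plan — status temporary ✓ (not excluded); benefits waiver on file ✓; dept Research ✗ → not eligible.
Life Insurance — status temporary ✗ (requires full-time or seasonal) → not eligible.

Dental Plan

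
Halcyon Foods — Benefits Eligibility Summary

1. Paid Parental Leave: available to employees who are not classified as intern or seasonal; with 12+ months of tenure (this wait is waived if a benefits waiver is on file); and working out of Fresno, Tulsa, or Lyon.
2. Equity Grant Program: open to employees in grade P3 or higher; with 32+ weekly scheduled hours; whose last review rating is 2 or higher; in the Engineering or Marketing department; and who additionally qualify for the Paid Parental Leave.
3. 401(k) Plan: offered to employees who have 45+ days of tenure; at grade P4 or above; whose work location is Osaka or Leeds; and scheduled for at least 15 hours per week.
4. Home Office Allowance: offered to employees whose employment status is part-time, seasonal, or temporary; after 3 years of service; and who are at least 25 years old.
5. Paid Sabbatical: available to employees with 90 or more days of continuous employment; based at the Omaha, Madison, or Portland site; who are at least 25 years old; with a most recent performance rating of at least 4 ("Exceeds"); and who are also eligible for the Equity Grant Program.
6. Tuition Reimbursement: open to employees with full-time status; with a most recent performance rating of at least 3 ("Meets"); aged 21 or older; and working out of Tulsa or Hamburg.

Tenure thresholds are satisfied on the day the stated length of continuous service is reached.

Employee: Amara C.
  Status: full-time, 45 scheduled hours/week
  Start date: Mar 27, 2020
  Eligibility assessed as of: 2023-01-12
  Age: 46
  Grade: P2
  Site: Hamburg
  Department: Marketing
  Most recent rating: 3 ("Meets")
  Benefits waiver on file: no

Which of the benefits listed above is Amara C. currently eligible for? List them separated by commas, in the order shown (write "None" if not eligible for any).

Service from Mar 27, 2020 to 2023-01-12: 1021 days.
Paid Parental Leave — status full-time ✓ (not excluded); no waiver, service 1021 days ≥ 12 months (≈360 days) ✓; site Hamburg ✗ (not Fresno, Tulsa, or Lyon) → not eligible.
Equity Grant Program — grade P2 < P3 ✗ → not eligible.
401(k) Plan — service 1021 days ≥ 45 days ✓; grade P2 < P4 ✗ → not eligible.
Home Office Allowance — status full-time ✗ (requires part-time, seasonal, or temporary) → not eligible.
Paid Sabbatical — service 1021 days ≥ 90 days ✓; site Hamburg ✗ (not Omaha, Madison, or Portland) → not eligible.
Tuition Reimbursement — status full-time ✓; rating 3 ≥ 3 ✓; age 46 ≥ 21 ✓; site Hamburg ✓ → eligible.

Tuition Reimbursement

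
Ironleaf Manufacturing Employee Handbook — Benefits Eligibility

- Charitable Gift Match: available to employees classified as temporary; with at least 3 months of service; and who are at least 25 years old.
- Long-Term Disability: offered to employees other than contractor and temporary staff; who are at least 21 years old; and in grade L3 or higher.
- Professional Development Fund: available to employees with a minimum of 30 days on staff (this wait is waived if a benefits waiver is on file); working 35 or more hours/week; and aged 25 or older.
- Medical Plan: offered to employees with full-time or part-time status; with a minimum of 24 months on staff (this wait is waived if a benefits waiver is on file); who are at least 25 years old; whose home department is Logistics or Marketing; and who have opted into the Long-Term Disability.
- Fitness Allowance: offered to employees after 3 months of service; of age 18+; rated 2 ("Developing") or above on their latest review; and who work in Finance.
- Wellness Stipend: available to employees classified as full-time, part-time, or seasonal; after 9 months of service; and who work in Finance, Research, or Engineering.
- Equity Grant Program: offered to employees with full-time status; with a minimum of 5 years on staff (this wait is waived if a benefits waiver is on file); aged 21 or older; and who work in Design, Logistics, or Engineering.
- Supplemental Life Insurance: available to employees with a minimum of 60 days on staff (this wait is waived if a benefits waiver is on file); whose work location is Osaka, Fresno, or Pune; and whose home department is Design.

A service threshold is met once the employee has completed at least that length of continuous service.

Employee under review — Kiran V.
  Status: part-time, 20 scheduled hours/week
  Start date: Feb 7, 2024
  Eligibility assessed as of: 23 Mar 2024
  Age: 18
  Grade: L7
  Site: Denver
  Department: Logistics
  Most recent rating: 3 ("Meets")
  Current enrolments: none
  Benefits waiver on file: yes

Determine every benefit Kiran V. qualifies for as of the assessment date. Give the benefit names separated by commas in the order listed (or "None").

None

Service from Feb 7, 2024 to 23 Mar 2024: 45 days.
Charitable Gift Match — status part-time ✗ (requires temporary) → not eligible.
Long-Term Disability — status part-time ✓ (not excluded); age 18 < 21 ✗ → not eligible.
Professional Development Fund — benefits waiver on file ✓; 20 hrs/wk < 35 ✗ → not eligible.
Medical Plan — status part-time ✓; benefits waiver on file ✓; age 18 < 25 ✗ → not eligible.
Fitness Allowance — service 45 days < 3 months (≈90 days) ✗ → not eligible.
Wellness Stipend — status part-time ✓; service 45 days < 9 months (≈270 days) ✗ → not eligible.
Equity Grant Program — status part-time ✗ (requires full-time) → not eligible.
Supplemental Life Insurance — benefits waiver on file ✓; site Denver ✗ (not Osaka, Fresno, or Pune) → not eligible.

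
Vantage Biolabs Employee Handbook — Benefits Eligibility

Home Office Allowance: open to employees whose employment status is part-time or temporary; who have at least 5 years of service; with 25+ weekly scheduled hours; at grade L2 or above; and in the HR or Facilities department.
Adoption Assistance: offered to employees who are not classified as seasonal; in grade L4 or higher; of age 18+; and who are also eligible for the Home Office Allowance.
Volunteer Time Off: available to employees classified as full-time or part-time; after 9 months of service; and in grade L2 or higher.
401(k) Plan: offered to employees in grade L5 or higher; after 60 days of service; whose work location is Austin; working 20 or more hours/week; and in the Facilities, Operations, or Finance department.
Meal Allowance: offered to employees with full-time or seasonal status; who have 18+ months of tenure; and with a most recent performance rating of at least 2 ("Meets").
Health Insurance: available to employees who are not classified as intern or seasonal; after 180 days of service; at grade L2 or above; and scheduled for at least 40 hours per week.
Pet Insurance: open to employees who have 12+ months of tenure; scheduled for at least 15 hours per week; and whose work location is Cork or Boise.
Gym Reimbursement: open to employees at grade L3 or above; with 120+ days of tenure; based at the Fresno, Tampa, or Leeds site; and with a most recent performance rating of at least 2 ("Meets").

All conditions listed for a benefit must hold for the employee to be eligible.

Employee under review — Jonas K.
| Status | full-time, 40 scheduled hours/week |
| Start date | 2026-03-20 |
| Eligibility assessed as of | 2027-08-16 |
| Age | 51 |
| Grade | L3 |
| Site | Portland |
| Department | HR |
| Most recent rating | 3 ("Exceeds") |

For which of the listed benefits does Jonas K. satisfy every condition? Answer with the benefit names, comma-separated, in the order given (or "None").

Service from 2026-03-20 to 2027-08-16: 514 days.
Home Office Allowance — status full-time ✗ (requires part-time or temporary) → not eligible.
Adoption Assistance — status full-time ✓ (not excluded); grade L3 < L4 ✗ → not eligible.
Volunteer Time Off — status full-time ✓; service 514 days ≥ 9 months (≈270 days) ✓; grade L3 ≥ L2 ✓ → eligible.
401(k) Plan — grade L3 < L5 ✗ → not eligible.
Meal Allowance — status full-time ✓; service 514 days < 18 months (≈540 days) ✗ → not eligible.
Health Insurance — status full-time ✓ (not excluded); service 514 days ≥ 180 days ✓; grade L3 ≥ L2 ✓; 40 hrs/wk ≥ 40 ✓ → eligible.
Pet Insurance — service 514 days ≥ 12 months (≈360 days) ✓; 40 hrs/wk ≥ 15 ✓; site Portland ✗ (not Cork or Boise) → not eligible.
Gym Reimbursement — grade L3 ≥ L3 ✓; service 514 days ≥ 120 days ✓; site Portland ✗ (not Fresno, Tampa, or Leeds) → not eligible.

Volunteer Time Off, Health Insurance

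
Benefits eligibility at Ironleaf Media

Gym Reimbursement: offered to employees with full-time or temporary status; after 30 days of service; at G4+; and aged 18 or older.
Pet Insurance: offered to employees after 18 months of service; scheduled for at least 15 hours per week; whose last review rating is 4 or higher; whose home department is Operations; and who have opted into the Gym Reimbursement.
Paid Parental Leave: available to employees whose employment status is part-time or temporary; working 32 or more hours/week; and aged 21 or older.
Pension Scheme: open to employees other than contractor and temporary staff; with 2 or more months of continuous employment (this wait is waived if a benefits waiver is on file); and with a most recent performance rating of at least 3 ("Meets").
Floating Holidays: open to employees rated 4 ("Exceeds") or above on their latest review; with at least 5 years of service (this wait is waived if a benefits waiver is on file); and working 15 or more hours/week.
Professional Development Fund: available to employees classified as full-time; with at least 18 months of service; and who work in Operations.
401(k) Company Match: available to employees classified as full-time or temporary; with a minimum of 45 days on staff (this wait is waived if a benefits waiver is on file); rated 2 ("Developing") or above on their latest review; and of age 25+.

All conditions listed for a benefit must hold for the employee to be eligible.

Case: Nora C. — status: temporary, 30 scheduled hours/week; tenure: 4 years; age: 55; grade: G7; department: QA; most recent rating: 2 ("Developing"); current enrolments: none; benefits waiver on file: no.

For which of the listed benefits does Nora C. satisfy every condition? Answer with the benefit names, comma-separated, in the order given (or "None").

Gym Reimbursement, 401(k) Company Match

Gym Reimbursement — status temporary ✓; service 4 years ≥ 30 days ✓; grade G7 ≥ G4 ✓; age 55 ≥ 18 ✓ → eligible.
Pet Insurance — service 4 years ≥ 18 months (≈540 days) ✓; 30 hrs/wk ≥ 15 ✓; rating 2 < 4 ✗ → not eligible.
Paid Parental Leave — status temporary ✓; 30 hrs/wk < 32 ✗ → not eligible.
Pension Scheme — status temporary ✗ (excluded) → not eligible.
Floating Holidays — rating 2 < 4 ✗ → not eligible.
Professional Development Fund — status temporary ✗ (requires full-time) → not eligible.
401(k) Company Match — status temporary ✓; no waiver, service 4 years ≥ 45 days ✓; rating 2 ≥ 2 ✓; age 55 ≥ 25 ✓ → eligible.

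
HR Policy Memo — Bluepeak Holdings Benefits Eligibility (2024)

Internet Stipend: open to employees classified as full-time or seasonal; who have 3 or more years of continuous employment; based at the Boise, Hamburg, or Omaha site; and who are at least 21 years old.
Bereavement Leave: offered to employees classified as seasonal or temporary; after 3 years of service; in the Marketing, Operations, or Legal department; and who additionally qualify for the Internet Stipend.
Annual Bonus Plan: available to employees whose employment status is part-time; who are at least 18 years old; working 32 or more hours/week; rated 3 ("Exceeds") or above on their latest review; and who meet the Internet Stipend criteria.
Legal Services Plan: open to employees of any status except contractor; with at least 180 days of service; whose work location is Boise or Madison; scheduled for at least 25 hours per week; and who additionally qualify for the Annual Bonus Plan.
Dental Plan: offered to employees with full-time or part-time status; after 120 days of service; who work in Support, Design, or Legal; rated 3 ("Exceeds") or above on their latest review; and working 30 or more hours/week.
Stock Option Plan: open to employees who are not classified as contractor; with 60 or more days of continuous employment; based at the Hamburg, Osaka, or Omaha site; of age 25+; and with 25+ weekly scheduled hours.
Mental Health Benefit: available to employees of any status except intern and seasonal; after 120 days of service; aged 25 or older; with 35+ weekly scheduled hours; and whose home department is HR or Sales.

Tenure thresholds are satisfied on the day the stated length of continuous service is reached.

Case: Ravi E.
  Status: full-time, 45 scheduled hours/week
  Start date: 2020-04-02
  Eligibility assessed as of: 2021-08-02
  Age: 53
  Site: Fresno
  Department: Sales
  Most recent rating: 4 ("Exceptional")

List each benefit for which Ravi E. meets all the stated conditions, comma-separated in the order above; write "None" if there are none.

Service from 2020-04-02 to 2021-08-02: 487 days.
Internet Stipend — status full-time ✓; service 487 days < 3 years (≈1095 days) ✗ → not eligible.
Bereavement Leave — status full-time ✗ (requires seasonal or temporary) → not eligible.
Annual Bonus Plan — status full-time ✗ (requires part-time) → not eligible.
Legal Services Plan — status full-time ✓ (not excluded); service 487 days ≥ 180 days ✓; site Fresno ✗ (not Boise or Madison) → not eligible.
Dental Plan — status full-time ✓; service 487 days ≥ 120 days ✓; dept Sales ✗ → not eligible.
Stock Option Plan — status full-time ✓ (not excluded); service 487 days ≥ 60 days ✓; site Fresno ✗ (not Hamburg, Osaka, or Omaha) → not eligible.
Mental Health Benefit — status full-time ✓ (not excluded); service 487 days ≥ 120 days ✓; age 53 ≥ 25 ✓; 45 hrs/wk ≥ 35 ✓; dept Sales ✓ → eligible.

Mental Health Benefit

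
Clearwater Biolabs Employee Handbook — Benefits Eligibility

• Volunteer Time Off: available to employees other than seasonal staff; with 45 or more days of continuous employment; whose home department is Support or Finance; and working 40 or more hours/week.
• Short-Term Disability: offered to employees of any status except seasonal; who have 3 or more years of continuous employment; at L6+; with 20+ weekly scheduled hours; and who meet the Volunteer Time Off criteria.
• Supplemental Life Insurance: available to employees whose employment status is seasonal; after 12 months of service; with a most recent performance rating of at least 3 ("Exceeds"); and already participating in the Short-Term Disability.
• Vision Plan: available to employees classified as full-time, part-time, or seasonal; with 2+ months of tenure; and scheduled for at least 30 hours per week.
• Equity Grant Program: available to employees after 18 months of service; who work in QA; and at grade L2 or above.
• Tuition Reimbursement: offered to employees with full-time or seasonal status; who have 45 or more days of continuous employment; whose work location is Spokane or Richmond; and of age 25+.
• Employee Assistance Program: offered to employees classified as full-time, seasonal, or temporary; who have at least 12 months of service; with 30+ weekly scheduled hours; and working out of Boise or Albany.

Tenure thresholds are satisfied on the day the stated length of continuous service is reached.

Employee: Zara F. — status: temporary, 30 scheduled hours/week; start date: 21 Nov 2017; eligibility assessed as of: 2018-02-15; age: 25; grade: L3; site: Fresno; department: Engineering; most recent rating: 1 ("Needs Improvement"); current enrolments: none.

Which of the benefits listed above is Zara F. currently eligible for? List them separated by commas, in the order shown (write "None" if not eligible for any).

Service from 21 Nov 2017 to 2018-02-15: 86 days.
Volunteer Time Off — status temporary ✓ (not excluded); service 86 days ≥ 45 days ✓; dept Engineering ✗ → not eligible.
Short-Term Disability — status temporary ✓ (not excluded); service 86 days < 3 years (≈1095 days) ✗ → not eligible.
Supplemental Life Insurance — status temporary ✗ (requires seasonal) → not eligible.
Vision Plan — status temporary ✗ (requires full-time, part-time, or seasonal) → not eligible.
Equity Grant Program — service 86 days < 18 months (≈540 days) ✗ → not eligible.
Tuition Reimbursement — status temporary ✗ (requires full-time or seasonal) → not eligible.
Employee Assistance Program — status temporary ✓; service 86 days < 12 months (≈360 days) ✗ → not eligible.

None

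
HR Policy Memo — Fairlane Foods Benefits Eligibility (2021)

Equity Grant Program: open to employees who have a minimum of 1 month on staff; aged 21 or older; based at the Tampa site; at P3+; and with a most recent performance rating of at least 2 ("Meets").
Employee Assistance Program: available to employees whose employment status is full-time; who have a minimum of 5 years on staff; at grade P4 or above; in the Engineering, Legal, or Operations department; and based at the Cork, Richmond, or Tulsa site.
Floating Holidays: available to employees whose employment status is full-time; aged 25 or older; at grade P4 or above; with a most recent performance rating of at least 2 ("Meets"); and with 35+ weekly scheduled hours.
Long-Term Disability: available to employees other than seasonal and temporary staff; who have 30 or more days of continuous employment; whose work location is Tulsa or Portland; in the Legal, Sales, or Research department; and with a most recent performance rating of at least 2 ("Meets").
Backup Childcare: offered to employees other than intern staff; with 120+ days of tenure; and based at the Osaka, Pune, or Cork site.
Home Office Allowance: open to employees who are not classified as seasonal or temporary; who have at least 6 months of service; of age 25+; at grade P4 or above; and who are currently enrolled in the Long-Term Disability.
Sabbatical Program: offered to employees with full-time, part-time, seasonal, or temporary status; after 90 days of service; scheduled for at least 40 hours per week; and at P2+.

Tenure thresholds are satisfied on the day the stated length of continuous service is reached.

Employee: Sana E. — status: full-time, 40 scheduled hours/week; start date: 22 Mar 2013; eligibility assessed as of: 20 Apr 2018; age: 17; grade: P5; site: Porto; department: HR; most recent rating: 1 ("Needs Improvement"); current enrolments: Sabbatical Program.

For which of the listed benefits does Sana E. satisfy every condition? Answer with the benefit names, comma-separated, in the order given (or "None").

Sabbatical Program

Service from 22 Mar 2013 to 20 Apr 2018: 1855 days.
Equity Grant Program — service 1855 days ≥ 1 month (≈30 days) ✓; age 17 < 21 ✗ → not eligible.
Employee Assistance Program — status full-time ✓; service 1855 days ≥ 5 years (≈1825 days) ✓; grade P5 ≥ P4 ✓; dept HR ✗ → not eligible.
Floating Holidays — status full-time ✓; age 17 < 25 ✗ → not eligible.
Long-Term Disability — status full-time ✓ (not excluded); service 1855 days ≥ 30 days ✓; site Porto ✗ (not Tulsa or Portland) → not eligible.
Backup Childcare — status full-time ✓ (not excluded); service 1855 days ≥ 120 days ✓; site Porto ✗ (not Osaka, Pune, or Cork) → not eligible.
Home Office Allowance — status full-time ✓ (not excluded); service 1855 days ≥ 6 months (≈180 days) ✓; age 17 < 25 ✗ → not eligible.
Sabbatical Program — status full-time ✓; service 1855 days ≥ 90 days ✓; 40 hrs/wk ≥ 40 ✓; grade P5 ≥ P2 ✓ → eligible.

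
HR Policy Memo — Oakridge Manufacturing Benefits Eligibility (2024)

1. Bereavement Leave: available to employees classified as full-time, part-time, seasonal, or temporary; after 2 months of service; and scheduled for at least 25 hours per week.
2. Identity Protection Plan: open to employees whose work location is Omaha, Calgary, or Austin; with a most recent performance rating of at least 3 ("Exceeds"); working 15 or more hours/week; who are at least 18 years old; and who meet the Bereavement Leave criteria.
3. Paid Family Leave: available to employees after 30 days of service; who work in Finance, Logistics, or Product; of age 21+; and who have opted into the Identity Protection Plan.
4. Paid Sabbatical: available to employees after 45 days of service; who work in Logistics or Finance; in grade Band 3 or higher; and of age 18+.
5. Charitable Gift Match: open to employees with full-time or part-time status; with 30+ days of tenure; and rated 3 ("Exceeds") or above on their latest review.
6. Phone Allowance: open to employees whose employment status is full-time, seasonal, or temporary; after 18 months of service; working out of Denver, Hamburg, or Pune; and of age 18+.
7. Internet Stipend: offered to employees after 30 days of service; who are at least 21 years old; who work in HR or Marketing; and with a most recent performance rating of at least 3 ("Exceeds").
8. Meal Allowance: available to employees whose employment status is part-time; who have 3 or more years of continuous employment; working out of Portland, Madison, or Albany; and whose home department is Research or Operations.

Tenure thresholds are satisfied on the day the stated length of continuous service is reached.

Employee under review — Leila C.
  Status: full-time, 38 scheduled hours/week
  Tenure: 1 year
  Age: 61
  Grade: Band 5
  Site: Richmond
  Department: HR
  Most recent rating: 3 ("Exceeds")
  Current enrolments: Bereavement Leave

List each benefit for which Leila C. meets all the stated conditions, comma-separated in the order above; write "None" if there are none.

Bereavement Leave, Charitable Gift Match, Internet Stipend

Bereavement Leave — status full-time ✓; service 1 year ≥ 2 months (≈60 days) ✓; 38 hrs/wk ≥ 25 ✓ → eligible.
Identity Protection Plan — site Richmond ✗ (not Omaha, Calgary, or Austin) → not eligible.
Paid Family Leave — service 1 year ≥ 30 days ✓; dept HR ✗ → not eligible.
Paid Sabbatical — service 1 year ≥ 45 days ✓; dept HR ✗ → not eligible.
Charitable Gift Match — status full-time ✓; service 1 year ≥ 30 days ✓; rating 3 ≥ 3 ✓ → eligible.
Phone Allowance — status full-time ✓; service 1 year < 18 months (≈540 days) ✗ → not eligible.
Internet Stipend — service 1 year ≥ 30 days ✓; age 61 ≥ 21 ✓; dept HR ✓; rating 3 ≥ 3 ✓ → eligible.
Meal Allowance — status full-time ✗ (requires part-time) → not eligible.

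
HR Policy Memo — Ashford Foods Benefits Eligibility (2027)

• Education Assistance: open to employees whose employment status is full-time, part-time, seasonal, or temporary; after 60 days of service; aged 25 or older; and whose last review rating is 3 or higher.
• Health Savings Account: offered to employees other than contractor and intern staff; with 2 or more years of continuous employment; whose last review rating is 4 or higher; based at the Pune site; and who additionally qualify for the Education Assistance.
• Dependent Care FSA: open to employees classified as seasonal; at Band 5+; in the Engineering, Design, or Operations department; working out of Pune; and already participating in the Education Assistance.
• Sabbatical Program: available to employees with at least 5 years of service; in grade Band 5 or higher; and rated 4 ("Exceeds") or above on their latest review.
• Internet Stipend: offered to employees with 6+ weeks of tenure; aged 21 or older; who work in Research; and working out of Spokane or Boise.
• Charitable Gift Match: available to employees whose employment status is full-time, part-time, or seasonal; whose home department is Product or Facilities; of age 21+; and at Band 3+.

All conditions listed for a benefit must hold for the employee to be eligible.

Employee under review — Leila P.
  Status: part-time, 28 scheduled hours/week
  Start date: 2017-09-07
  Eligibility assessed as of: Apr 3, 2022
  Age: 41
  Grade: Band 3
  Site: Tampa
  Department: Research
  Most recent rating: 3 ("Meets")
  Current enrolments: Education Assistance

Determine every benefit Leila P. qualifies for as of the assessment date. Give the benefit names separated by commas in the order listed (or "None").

Service from 2017-09-07 to Apr 3, 2022: 1669 days.
Education Assistance — status part-time ✓; service 1669 days ≥ 60 days ✓; age 41 ≥ 25 ✓; rating 3 ≥ 3 ✓ → eligible.
Health Savings Account — status part-time ✓ (not excluded); service 1669 days ≥ 2 years (≈730 days) ✓; rating 3 < 4 ✗ → not eligible.
Dependent Care FSA — status part-time ✗ (requires seasonal) → not eligible.
Sabbatical Program — service 1669 days < 5 years (≈1825 days) ✗ → not eligible.
Internet Stipend — service 1669 days ≥ 6 weeks (≈42 days) ✓; age 41 ≥ 21 ✓; dept Research ✓; site Tampa ✗ (not Spokane or Boise) → not eligible.
Charitable Gift Match — status part-time ✓; dept Research ✗ → not eligible.

Education Assistance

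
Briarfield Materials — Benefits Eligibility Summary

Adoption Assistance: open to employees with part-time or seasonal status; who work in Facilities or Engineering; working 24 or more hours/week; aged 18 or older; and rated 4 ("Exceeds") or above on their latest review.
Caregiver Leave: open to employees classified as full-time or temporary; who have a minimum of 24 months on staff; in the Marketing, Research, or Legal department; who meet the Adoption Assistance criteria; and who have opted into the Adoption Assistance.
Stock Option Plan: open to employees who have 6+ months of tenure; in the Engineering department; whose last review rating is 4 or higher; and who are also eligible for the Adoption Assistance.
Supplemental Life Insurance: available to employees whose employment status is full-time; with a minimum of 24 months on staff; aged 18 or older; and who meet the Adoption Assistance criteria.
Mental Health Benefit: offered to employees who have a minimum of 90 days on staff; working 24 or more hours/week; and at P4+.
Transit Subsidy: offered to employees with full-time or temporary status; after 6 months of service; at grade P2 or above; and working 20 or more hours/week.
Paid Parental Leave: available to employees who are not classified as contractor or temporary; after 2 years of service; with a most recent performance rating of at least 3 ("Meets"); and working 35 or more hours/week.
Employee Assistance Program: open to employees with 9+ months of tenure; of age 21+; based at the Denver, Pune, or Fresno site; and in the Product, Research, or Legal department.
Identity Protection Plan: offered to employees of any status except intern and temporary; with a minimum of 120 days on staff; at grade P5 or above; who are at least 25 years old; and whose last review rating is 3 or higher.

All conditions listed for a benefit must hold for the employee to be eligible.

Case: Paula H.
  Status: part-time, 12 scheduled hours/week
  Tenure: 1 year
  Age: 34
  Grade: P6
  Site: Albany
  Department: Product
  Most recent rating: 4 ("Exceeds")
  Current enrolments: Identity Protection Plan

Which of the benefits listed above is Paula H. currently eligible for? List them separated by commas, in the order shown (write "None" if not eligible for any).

Adoption Assistance — status part-time ✓; dept Product ✗ → not eligible.
Caregiver Leave — status part-time ✗ (requires full-time or temporary) → not eligible.
Stock Option Plan — service 1 year ≥ 6 months (≈180 days) ✓; dept Product ✗ → not eligible.
Supplemental Life Insurance — status part-time ✗ (requires full-time) → not eligible.
Mental Health Benefit — service 1 year ≥ 90 days ✓; 12 hrs/wk < 24 ✗ → not eligible.
Transit Subsidy — status part-time ✗ (requires full-time or temporary) → not eligible.
Paid Parental Leave — status part-time ✓ (not excluded); service 1 year < 2 years ✗ → not eligible.
Employee Assistance Program — service 1 year ≥ 9 months (≈270 days) ✓; age 34 ≥ 21 ✓; site Albany ✗ (not Denver, Pune, or Fresno) → not eligible.
Identity Protection Plan — status part-time ✓ (not excluded); service 1 year ≥ 120 days ✓; grade P6 ≥ P5 ✓; age 34 ≥ 25 ✓; rating 4 ≥ 3 ✓ → eligible.

Identity Protection Plan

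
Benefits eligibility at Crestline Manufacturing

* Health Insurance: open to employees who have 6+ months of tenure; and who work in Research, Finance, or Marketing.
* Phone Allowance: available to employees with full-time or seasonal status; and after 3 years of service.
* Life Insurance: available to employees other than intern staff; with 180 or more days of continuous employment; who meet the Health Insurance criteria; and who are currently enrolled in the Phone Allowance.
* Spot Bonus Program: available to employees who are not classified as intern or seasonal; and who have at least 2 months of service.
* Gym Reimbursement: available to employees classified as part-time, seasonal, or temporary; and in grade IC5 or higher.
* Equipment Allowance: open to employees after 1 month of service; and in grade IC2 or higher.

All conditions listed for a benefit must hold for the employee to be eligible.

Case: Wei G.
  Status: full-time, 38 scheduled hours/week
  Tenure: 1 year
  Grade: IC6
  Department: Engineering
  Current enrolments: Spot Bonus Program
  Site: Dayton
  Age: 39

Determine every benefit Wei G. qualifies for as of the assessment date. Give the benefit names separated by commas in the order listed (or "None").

Spot Bonus Program, Equipment Allowance

Health Insurance — service 1 year ≥ 6 months (≈180 days) ✓; dept Engineering ✗ → not eligible.
Phone Allowance — status full-time ✓; service 1 year < 3 years ✗ → not eligible.
Life Insurance — status full-time ✓ (not excluded); service 1 year ≥ 180 days ✓; not eligible for Health Insurance ✗ → not eligible.
Spot Bonus Program — status full-time ✓ (not excluded); service 1 year ≥ 2 months (≈60 days) ✓ → eligible.
Gym Reimbursement — status full-time ✗ (requires part-time, seasonal, or temporary) → not eligible.
Equipment Allowance — service 1 year ≥ 1 month (≈30 days) ✓; grade IC6 ≥ IC2 ✓ → eligible.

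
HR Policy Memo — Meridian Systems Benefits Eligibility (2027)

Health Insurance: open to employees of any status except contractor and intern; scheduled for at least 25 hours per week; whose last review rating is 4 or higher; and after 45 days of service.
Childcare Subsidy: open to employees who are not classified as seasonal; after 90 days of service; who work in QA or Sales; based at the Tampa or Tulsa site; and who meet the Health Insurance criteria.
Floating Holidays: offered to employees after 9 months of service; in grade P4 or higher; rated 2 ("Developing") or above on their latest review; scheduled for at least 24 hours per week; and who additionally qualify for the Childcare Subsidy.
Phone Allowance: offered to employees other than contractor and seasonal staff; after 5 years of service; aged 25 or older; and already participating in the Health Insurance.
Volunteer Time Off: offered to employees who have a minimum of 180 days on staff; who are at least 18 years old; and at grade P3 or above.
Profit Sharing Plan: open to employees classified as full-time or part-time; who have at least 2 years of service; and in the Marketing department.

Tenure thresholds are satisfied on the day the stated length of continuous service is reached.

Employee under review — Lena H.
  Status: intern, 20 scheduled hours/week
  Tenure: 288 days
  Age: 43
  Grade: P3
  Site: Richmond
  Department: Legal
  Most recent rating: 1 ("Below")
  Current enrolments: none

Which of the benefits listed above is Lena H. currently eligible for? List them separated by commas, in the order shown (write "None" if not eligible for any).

Health Insurance — status intern ✗ (excluded) → not eligible.
Childcare Subsidy — status intern ✓ (not excluded); service 288 days ≥ 90 days ✓; dept Legal ✗ → not eligible.
Floating Holidays — service 288 days ≥ 9 months (≈270 days) ✓; grade P3 < P4 ✗ → not eligible.
Phone Allowance — status intern ✓ (not excluded); service 288 days < 5 years (≈1825 days) ✗ → not eligible.
Volunteer Time Off — service 288 days ≥ 180 days ✓; age 43 ≥ 18 ✓; grade P3 ≥ P3 ✓ → eligible.
Profit Sharing Plan — status intern ✗ (requires full-time or part-time) → not eligible.

Volunteer Time Off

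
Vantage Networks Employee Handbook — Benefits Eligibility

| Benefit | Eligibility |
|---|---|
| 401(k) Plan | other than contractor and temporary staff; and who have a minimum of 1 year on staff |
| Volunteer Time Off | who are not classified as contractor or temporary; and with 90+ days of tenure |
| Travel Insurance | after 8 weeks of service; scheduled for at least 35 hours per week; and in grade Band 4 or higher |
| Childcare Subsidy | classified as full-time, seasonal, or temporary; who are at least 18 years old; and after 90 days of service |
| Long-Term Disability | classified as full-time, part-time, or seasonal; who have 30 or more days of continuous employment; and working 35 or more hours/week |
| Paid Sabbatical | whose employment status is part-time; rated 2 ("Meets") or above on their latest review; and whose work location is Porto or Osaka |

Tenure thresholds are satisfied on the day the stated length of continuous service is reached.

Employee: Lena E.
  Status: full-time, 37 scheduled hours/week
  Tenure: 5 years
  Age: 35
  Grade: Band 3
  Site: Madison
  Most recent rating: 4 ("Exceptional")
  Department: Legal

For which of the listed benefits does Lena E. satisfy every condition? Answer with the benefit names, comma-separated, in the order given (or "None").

401(k) Plan, Volunteer Time Off, Childcare Subsidy, Long-Term Disability

401(k) Plan — status full-time ✓ (not excluded); service 5 years ≥ 1 year ✓ → eligible.
Volunteer Time Off — status full-time ✓ (not excluded); service 5 years ≥ 90 days ✓ → eligible.
Travel Insurance — service 5 years ≥ 8 weeks (≈56 days) ✓; 37 hrs/wk ≥ 35 ✓; grade Band 3 < Band 4 ✗ → not eligible.
Childcare Subsidy — status full-time ✓; age 35 ≥ 18 ✓; service 5 years ≥ 90 days ✓ → eligible.
Long-Term Disability — status full-time ✓; service 5 years ≥ 30 days ✓; 37 hrs/wk ≥ 35 ✓ → eligible.
Paid Sabbatical — status full-time ✗ (requires part-time) → not eligible.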